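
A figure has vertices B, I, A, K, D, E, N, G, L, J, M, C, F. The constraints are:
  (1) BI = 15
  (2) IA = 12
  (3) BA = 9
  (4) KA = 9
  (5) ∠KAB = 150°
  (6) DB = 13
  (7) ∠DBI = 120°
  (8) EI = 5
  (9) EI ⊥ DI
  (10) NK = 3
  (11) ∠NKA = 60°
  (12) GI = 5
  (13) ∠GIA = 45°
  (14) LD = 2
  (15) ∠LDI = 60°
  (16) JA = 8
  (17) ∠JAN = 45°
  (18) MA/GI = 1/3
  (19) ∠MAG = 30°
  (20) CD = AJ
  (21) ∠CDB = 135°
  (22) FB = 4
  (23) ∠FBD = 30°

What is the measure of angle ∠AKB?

Step 1: By the law of cosines on triangle KAB: KB² = 9² + 9² − 2·9·9·cos(150°) = 302.3, so KB ≈ 17.39.
Step 2: By the inverse law of cosines on triangle AKB: cos(∠AKB) = (9² + 17.39² − 9²) / (2·9·17.39) = 302.3/312.96 = 0.9659, so ∠AKB = 15°.

Therefore, the measure of angle ∠AKB = 15°.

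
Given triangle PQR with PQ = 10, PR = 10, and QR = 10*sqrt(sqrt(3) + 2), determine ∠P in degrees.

By the inverse law of cosines: cos(P) = (PQ² + PR² - QR²) / (2 × PQ × PR)
cos(P) = (10² + 10² - (10*sqrt(sqrt(3) + 2))²) / (2 × 10 × 10)
cos(P) = (100 + 100 - (100*sqrt(3) + 200)) / 200
cos(P) = -sqrt(3)/2
P = arccos(-sqrt(3)/2) = 150°

150°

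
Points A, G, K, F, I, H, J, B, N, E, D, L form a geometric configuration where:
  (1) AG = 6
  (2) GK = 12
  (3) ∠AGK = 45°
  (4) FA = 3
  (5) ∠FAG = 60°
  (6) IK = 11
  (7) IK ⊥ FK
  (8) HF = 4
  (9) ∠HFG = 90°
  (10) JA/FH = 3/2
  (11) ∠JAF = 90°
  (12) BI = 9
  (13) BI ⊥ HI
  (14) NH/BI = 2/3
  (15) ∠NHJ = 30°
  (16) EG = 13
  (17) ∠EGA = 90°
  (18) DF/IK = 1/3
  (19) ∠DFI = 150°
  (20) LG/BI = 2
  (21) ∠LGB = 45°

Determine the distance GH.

Step 1: By the law of cosines on triangle FAG: FG² = 3² + 6² − 2·3·6·cos(60°) = 27, so FG = 3·√3.
Step 2: By the law of cosines on triangle GFH: GH² = (3·√3)² + 4² − 2·3·√3·4·cos(90°) = 43, so GH = √43.

Therefore, the length of GH = √43.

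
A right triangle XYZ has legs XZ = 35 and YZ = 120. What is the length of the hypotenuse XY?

XY = sqrt(35^2 + 120^2) = sqrt(15625) = 125

125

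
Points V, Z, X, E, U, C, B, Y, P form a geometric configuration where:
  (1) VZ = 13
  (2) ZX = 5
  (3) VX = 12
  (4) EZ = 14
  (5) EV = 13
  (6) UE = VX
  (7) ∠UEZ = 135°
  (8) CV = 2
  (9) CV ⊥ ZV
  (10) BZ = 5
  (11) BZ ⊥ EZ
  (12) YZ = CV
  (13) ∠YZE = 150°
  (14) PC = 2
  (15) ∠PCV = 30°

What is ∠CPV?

Step 1: By the law of cosines on triangle PCV: PV² = 2² + 2² − 2·2·2·cos(30°) = 1.07, so PV ≈ 1.04.
Step 2: By the inverse law of cosines on triangle CPV: cos(∠CPV) = (2² + 1.04² − 2²) / (2·2·1.04) = 1.07/4.14 = 0.2588, so ∠CPV = 75°.

Therefore, the measure of angle ∠CPV = 75°.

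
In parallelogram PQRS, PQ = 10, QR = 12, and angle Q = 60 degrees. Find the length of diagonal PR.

Using the law of cosines:
d^2 = 10^2 + 12^2 - 2(10)(12)cos(60 degrees)
d^2 = 100 + 144 - 240*1/2
d^2 = 124
d = 2*sqrt(31)

2*sqrt(31)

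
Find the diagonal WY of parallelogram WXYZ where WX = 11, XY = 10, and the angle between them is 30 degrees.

Using the law of cosines:
d^2 = 11^2 + 10^2 - 2(11)(10)cos(30 degrees)
d^2 = 121 + 100 - 220*sqrt(3)/2
d^2 = 221 - 110*sqrt(3)
d = sqrt(221 - 110*sqrt(3))

sqrt(221 - 110*sqrt(3))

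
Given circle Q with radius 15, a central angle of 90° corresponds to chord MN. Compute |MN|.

Chord length = 2r sin(θ/2)
= 2 × 15 × sin(90°/2)
= 2 × 15 × sin(45°)
= 15*sqrt(2)

15*sqrt(2)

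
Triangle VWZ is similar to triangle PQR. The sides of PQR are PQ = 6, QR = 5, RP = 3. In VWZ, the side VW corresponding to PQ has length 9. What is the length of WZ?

Since the triangles are similar, the ratio of corresponding sides is constant.
Scale factor k = VW / PQ = 9 / 6 = 3/2
WZ = k * QR = 3/2 * 5 = 15/2

15/2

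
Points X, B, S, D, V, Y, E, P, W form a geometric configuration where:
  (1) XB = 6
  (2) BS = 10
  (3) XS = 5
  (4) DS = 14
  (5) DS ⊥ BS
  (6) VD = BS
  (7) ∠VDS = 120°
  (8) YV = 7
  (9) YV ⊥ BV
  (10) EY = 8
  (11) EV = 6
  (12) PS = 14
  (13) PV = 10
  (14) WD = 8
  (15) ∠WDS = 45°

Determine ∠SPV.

From the given relations: VD = BS = 10.
Step 1: By the law of cosines on triangle SDV: SV² = 14² + 10² − 2·14·10·cos(120°) = 436, so SV = 2·√109.
Step 2: By the inverse law of cosines on triangle SPV: cos(∠SPV) = (14² + 10² − (2·√109)²) / (2·14·10) = -140/280 = -0.5, so ∠SPV = 120°.

Therefore, the measure of angle ∠SPV = 120°.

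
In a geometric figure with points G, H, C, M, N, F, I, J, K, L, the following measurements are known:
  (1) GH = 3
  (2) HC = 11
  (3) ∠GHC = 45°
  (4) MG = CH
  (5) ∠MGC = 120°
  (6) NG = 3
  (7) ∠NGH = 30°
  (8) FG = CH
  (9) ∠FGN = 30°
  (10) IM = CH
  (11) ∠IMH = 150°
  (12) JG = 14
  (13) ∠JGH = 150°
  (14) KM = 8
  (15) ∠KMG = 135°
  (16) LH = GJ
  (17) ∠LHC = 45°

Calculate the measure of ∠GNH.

Step 1: By the law of cosines on triangle NGH: NH² = 3² + 3² − 2·3·3·cos(30°) = 2.41, so NH ≈ 1.55.
Step 2: By the inverse law of cosines on triangle GNH: cos(∠GNH) = (3² + 1.55² − 3²) / (2·3·1.55) = 2.41/9.32 = 0.2588, so ∠GNH = 75°.

Therefore, the measure of angle ∠GNH = 75°.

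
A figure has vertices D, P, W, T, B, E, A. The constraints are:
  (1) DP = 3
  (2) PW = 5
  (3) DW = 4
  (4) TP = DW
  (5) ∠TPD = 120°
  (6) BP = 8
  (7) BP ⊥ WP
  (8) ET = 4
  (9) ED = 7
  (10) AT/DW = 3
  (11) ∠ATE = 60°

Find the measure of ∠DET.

From the given relations: TP = DW = 4.
Step 1: By the law of cosines on triangle DPT: DT² = 3² + 4² − 2·3·4·cos(120°) = 37, so DT = √37.
Step 2: By the inverse law of cosines on triangle DET: cos(∠DET) = (7² + 4² − √37²) / (2·7·4) = 28/56 = 0.5, so ∠DET = 60°.

Therefore, the measure of angle ∠DET = 60°.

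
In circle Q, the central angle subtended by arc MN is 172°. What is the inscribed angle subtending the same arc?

Inscribed angle = 172° / 2 = 86° (inscribed angle theorem).

86°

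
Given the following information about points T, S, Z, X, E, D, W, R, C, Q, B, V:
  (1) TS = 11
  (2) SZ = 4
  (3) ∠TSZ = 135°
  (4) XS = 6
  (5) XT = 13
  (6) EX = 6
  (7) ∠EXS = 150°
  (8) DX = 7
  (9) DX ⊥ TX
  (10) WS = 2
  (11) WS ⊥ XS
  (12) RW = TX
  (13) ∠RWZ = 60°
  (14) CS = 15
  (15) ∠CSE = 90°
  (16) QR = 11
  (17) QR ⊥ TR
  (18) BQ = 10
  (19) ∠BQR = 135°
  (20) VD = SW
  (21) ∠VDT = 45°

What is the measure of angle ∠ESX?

Step 1: By the law of cosines on triangle SXE: SE² = 6² + 6² − 2·6·6·cos(150°) = 134.35, so SE ≈ 11.59.
Step 2: By the inverse law of cosines on triangle ESX: cos(∠ESX) = (11.59² + 6² − 6²) / (2·11.59·6) = 134.35/139.09 = 0.9659, so ∠ESX = 15°.

Therefore, the measure of angle ∠ESX = 15°.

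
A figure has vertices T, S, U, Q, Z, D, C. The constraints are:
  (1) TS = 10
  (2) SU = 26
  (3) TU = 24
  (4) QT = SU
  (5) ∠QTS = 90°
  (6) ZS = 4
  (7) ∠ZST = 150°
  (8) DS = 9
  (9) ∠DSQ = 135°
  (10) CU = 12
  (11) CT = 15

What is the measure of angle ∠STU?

Step 1: By the inverse law of cosines on triangle STU: cos(∠STU) = (10² + 24² − 26²) / (2·10·24) = 0/480 = 0, so ∠STU = 90°.

Therefore, the measure of angle ∠STU = 90°.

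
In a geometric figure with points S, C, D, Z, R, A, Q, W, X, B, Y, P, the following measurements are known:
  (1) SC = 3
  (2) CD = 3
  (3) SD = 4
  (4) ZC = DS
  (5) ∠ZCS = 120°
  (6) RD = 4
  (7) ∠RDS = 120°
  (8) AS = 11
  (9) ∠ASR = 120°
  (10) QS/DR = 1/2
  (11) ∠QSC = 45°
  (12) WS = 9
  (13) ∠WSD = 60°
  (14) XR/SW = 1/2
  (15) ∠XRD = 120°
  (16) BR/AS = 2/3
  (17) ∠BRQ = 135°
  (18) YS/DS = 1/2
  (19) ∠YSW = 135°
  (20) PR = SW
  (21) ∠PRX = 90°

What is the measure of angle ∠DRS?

Step 1: By the law of cosines on triangle RDS: RS² = 4² + 4² − 2·4·4·cos(120°) = 48, so RS = 4·√3.
Step 2: By the inverse law of cosines on triangle DRS: cos(∠DRS) = (4² + (4·√3)² − 4²) / (2·4·4·√3) = 48/55.43 = 0.866, so ∠DRS = 30°.

Therefore, the measure of angle ∠DRS = 30°.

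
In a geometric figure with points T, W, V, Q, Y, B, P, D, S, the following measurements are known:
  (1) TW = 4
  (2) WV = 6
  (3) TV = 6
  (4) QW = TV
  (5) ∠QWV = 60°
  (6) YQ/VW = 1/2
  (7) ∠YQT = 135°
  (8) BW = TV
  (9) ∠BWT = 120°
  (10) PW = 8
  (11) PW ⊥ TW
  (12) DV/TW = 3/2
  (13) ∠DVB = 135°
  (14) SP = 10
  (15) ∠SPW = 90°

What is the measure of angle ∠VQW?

From the given relations: QW = TV = 6.
Step 1: By the law of cosines on triangle QWV: QV² = 6² + 6² − 2·6·6·cos(60°) = 36, so QV = 6.
Step 2: By the inverse law of cosines on triangle VQW: cos(∠VQW) = (6² + 6² − 6²) / (2·6·6) = 36/72 = 0.5, so ∠VQW = 60°.

Therefore, the measure of angle ∠VQW = 60°.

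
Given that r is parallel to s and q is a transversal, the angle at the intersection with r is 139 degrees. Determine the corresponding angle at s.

Corresponding angles formed by parallel lines and a transversal are equal.
The given angle is 139 degrees.
The corresponding angle = 139 degrees.

139 degrees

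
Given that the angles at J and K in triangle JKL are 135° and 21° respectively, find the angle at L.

angle L = 180 - 135 - 21 = 24 degrees.

24 degrees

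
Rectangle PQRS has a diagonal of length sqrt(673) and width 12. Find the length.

Using the Pythagorean theorem: d^2 = a^2 + b^2
b^2 = d^2 - a^2
b^2 = 673 - 144
b^2 = 529
b = sqrt(529) = 23

23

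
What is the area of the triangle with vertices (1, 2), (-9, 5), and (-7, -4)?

Shoelace: Area = (1/2)|1(5--4) + -9(-4-2) + -7(2-5)| = (1/2)(84) = 42

42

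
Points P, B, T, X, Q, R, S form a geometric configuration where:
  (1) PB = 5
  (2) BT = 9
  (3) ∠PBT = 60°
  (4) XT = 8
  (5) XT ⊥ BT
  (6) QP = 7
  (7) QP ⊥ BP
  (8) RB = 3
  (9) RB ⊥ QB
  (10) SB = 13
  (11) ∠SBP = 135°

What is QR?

Step 1: By the law of cosines on triangle BPQ: BQ² = 5² + 7² − 2·5·7·cos(90°) = 74, so BQ = √74.
Step 2: By the law of cosines on triangle QBR: QR² = √74² + 3² − 2·√74·3·cos(90°) = 83, so QR = √83.

Therefore, the length of QR = √83.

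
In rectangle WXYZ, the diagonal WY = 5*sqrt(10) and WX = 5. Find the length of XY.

The diagonal of a rectangle forms a right triangle with the two sides.
Rearranging the Pythagorean theorem: missing side = sqrt(d^2 - known^2).
= sqrt(250 - 25) = sqrt(225) = 15.

15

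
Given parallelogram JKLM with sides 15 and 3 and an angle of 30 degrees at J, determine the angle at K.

Opposite sides of a parallelogram are parallel, so consecutive angles form co-interior angles on a transversal.
Co-interior angles sum to 180°, giving angle K = 180 - 30 = 150 degrees.

150 degrees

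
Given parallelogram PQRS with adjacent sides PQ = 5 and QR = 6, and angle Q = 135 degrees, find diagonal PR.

Using the law of cosines:
d^2 = 5^2 + 6^2 - 2(5)(6)cos(135 degrees)
d^2 = 25 + 36 - 60*-sqrt(2)/2
d^2 = 30*sqrt(2) + 61
d = sqrt(30*sqrt(2) + 61)

sqrt(30*sqrt(2) + 61)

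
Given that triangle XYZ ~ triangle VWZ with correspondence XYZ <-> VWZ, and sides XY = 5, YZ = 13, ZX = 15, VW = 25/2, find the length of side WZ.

Since the triangles are similar, the ratio of corresponding sides is constant.
Scale factor k = VW / XY = 25/2 / 5 = 5/2
WZ = k * YZ = 5/2 * 13 = 65/2

65/2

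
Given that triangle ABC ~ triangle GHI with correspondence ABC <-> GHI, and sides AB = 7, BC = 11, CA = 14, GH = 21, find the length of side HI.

Since the triangles are similar, the ratio of corresponding sides is constant.
Scale factor k = GH / AB = 21 / 7 = 3
HI = k * BC = 3 * 11 = 33

33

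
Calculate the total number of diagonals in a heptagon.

Each of the 7 vertices connects to 4 non-adjacent vertices via diagonals.
Total connections = 7 × 4 = 28, but each diagonal is counted twice.
Number of diagonals = 28 / 2 = 14.

14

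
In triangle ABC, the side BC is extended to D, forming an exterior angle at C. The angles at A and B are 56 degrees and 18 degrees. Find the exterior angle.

Exterior angle = 56 + 18 = 74 degrees (exterior angle theorem).

74 degrees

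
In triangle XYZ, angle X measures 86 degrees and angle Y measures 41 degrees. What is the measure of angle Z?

angle Z = 180 - 86 - 41 = 53 degrees.

53 degrees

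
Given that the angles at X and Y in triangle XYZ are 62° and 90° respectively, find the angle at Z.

By the triangle angle sum property, the three interior angles of any triangle add up to 180°.
We know angle X = 62° and angle Y = 90°, so their sum is 152°.
Therefore angle Z = 180° - 152° = 28°.

28 degrees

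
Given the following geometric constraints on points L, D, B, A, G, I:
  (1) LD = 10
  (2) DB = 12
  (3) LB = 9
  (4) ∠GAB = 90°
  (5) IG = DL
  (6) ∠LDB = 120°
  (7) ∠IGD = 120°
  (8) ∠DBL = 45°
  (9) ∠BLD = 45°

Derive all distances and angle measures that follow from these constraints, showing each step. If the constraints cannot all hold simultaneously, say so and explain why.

These constraints are not satisfiable: (6), (8) and (9) are the three interior angles of triangle LDB, which must sum to 180°, but 120° + 45° + 45° = 210°. No planar figure meets all of them, so nothing further can be derived.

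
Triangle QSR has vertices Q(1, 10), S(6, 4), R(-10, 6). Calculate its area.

Shoelace: Area = (1/2)|1(4-6) + 6(6-10) + -10(10-4)| = (1/2)(86) = 43

43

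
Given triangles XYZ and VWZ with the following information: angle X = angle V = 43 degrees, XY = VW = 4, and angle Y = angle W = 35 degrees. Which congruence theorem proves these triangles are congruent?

The given information provides:
angle X = angle V = 43 degrees, XY = VW = 4, and angle Y = angle W = 35 degrees
This matches the ASA congruence theorem.
Two pairs of corresponding angles and the included side are equal (Angle-Side-Angle).

ASA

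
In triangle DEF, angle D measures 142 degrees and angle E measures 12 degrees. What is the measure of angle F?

Let angle F = x. Then 142 + 12 + x = 180.
x = 180 - 154 = 26 degrees.

26 degrees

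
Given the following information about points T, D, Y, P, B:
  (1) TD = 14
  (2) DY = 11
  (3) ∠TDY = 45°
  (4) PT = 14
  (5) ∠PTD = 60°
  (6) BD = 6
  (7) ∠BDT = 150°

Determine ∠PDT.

Step 1: By the law of cosines on triangle DTP: DP² = 14² + 14² − 2·14·14·cos(60°) = 196, so DP = 14.
Step 2: By the inverse law of cosines on triangle PDT: cos(∠PDT) = (14² + 14² − 14²) / (2·14·14) = 196/392 = 0.5, so ∠PDT = 60°.

Therefore, the measure of angle ∠PDT = 60°.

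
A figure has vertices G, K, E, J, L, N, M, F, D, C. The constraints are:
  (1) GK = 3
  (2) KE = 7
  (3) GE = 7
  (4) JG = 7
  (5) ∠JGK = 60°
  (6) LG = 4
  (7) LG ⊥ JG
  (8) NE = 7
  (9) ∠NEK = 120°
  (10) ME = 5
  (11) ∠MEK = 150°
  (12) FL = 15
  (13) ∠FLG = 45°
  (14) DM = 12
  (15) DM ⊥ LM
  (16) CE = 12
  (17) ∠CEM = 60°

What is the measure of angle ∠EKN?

Step 1: By the law of cosines on triangle KEN: KN² = 7² + 7² − 2·7·7·cos(120°) = 147, so KN = 7·√3.
Step 2: By the inverse law of cosines on triangle EKN: cos(∠EKN) = (7² + (7·√3)² − 7²) / (2·7·7·√3) = 147/169.74 = 0.866, so ∠EKN = 30°.

Therefore, the measure of angle ∠EKN = 30°.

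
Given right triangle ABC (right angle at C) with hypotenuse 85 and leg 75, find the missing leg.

Rearranging the Pythagorean theorem to solve for the unknown leg:
leg^2 = hypotenuse^2 - known_leg^2 = 7225 - 5625 = 1600
leg = sqrt(1600) = 40.

40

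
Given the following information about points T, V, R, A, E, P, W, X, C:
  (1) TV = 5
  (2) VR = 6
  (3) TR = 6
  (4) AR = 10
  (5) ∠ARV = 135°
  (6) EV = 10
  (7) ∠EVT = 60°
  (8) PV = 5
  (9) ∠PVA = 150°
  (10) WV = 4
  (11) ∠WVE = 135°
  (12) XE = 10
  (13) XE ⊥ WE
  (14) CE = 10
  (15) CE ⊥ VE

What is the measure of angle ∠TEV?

Step 1: By the law of cosines on triangle EVT: ET² = 10² + 5² − 2·10·5·cos(60°) = 75, so ET = 5·√3.
Step 2: By the inverse law of cosines on triangle TEV: cos(∠TEV) = ((5·√3)² + 10² − 5²) / (2·5·√3·10) = 150/173.21 = 0.866, so ∠TEV = 30°.

Therefore, the measure of angle ∠TEV = 30°.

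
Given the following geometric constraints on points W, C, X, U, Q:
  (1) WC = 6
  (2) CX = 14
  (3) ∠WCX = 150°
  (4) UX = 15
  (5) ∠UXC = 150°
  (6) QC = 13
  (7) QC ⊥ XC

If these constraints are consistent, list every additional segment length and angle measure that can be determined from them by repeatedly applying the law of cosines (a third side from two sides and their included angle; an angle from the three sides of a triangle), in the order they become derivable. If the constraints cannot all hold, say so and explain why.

The constraints are consistent. Derivable facts, in order:
After 1 step:
- CU ≈ 28.01
- WX ≈ 19.43
- XQ ≈ 19.1
After 2 steps:
- ∠CQX = 47.12°
- ∠CUX = 14.47°
- ∠CWX = 21.12°
- ∠CXQ = 42.88°
- ∠CXW = 8.88°
- ∠UCX = 15.53°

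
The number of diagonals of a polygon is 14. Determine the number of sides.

Using d = n(n - 3)/2, we solve 14 = n(n - 3)/2.
So n(n - 3) = 28.
Testing n = 7: 7 * 4 = 28 = 28. Correct.
The polygon has 7 sides.

7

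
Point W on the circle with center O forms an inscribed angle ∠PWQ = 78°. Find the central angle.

Central angle = 2 × 78° = 156° (inscribed angle theorem).

156°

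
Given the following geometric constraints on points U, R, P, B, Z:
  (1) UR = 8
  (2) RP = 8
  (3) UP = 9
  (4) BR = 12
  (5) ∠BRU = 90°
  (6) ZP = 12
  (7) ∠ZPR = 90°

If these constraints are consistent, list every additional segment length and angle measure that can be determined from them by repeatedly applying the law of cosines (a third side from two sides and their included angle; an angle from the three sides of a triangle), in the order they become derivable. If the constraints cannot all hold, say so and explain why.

The constraints are consistent. Derivable facts, in order:
After 1 step:
- RZ = 4·√13
- UB = 4·√13
- ∠PRU = 68.46°
- ∠PUR = 55.77°
- ∠RPU = 55.77°
After 2 steps:
- ∠BUR = 56.31°
- ∠PRZ = 56.31°
- ∠PZR = 33.69°
- ∠RBU = 33.69°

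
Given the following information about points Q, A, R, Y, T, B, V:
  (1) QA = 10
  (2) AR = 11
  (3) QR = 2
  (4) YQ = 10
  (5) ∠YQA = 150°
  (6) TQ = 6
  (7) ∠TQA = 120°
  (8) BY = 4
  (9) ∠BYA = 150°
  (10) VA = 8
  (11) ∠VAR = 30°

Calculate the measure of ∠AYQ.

Step 1: By the law of cosines on triangle YQA: YA² = 10² + 10² − 2·10·10·cos(150°) = 373.21, so YA ≈ 19.32.
Step 2: By the inverse law of cosines on triangle AYQ: cos(∠AYQ) = (19.32² + 10² − 10²) / (2·19.32·10) = 373.21/386.37 = 0.9659, so ∠AYQ = 15°.

Therefore, the measure of angle ∠AYQ = 15°.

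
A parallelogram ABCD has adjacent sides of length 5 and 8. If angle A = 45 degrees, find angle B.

Opposite sides of a parallelogram are parallel, so consecutive angles form co-interior angles on a transversal.
Co-interior angles sum to 180°, giving angle B = 180 - 45 = 135 degrees.

135 degrees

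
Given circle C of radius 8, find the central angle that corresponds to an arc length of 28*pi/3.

Arc length L = 2πr × θ/360, so θ = 360L / (2πr).
θ = 360 × 28*pi/3 / (2π × 8)
θ = 210°
θ = 210°

210°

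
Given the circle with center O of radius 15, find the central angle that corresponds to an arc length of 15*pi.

θ = 360 × 15*pi / (2π × 15) = 180° (rearranging arc length formula).

180°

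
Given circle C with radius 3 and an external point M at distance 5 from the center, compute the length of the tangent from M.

The tangent, radius, and line from the external point to the center form a right triangle.
The right angle is where the tangent meets the radius.
By the Pythagorean theorem: tangent² + 3² = 5²
tangent² = 25 - 9 = 16
tangent = 4

4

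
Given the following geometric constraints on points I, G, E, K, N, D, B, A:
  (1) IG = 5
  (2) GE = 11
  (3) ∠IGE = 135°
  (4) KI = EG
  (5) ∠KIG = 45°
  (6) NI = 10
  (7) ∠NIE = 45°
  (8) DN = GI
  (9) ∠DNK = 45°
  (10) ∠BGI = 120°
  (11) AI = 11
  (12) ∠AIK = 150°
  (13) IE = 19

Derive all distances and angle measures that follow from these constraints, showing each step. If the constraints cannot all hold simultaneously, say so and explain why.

These constraints are not satisfiable: (1), (2) and (3) already determine IE: by the law of cosines IE² = 5² + 11² − 2·5·11·cos(135°) = 223.78, so IE ≈ 14.96, which contradicts (13) IE = 19. No planar figure meets all of them, so nothing further can be derived.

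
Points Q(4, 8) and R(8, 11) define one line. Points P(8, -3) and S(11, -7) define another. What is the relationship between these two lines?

Slope of line 1: m1 = (11 - 8)/(8 - 4) = 3/4 = 3/4
Slope of line 2: m2 = (-7 - -3)/(11 - 8) = -4/3 = -4/3
m1 * m2 = (3/4) * (-4/3) = -1 = -1, so the lines are perpendicular.

Perpendicular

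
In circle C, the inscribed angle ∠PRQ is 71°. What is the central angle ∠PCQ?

The inscribed angle theorem states that a central angle is always twice any inscribed angle that subtends the same arc.
Since the inscribed angle is 71°, the central angle = 2 × 71° = 142°.

142°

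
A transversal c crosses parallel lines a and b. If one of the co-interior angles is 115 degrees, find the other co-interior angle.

Co-interior angles sum to 180: 180 - 115 = 65 degrees.

65 degrees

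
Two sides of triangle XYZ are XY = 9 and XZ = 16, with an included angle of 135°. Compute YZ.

Law of cosines: YZ^2 = 9^2 + 16^2 - 2(9)(16)cos(135°) = 144*sqrt(2) + 337, so YZ = sqrt(144*sqrt(2) + 337).

sqrt(144*sqrt(2) + 337)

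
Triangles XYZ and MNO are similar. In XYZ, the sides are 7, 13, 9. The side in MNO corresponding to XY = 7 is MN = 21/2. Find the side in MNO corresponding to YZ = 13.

Similar triangles have proportional sides. Setting up the proportion:
MN / XY = NO / YZ
21/2 / 7 = NO / 13
NO = 13 * 21/2 / 7 = 39/2.

39/2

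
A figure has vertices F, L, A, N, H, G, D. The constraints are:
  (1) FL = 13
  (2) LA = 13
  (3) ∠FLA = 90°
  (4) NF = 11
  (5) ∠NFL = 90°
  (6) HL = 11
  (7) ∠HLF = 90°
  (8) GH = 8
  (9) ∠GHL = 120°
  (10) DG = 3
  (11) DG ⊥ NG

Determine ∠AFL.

Step 1: By the law of cosines on triangle FLA: FA² = 13² + 13² − 2·13·13·cos(90°) = 338, so FA = 13·√2.
Step 2: By the inverse law of cosines on triangle AFL: cos(∠AFL) = ((13·√2)² + 13² − 13²) / (2·13·√2·13) = 338/478 = 0.7071, so ∠AFL = 45°.

Therefore, the measure of angle ∠AFL = 45°.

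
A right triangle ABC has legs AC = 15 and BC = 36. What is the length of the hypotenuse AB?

AB = sqrt(15^2 + 36^2) = sqrt(1521) = 39

39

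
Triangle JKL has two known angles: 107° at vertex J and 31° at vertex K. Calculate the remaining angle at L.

angle L = 180 - 107 - 31 = 42 degrees.

42 degrees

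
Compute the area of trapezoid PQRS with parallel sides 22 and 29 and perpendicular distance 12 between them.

Area of a trapezoid = (base1 + base2) * height / 2
Area = (22 + 29) * 12 / 2
Area = 51 * 12 / 2
Area = 612 / 2
Area = 306

306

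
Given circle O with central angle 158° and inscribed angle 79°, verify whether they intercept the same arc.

By the inscribed angle theorem, if both angles subtend the same arc, the inscribed angle must be half the central angle.
Half of 158° = 79°, which equals the given inscribed angle of 79°.
Therefore, yes, they correspond to the same arc.

Yes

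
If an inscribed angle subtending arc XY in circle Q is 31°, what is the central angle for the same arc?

By the inscribed angle theorem, the central angle is twice the inscribed angle.
Central angle = 2 × 31° = 62°

62°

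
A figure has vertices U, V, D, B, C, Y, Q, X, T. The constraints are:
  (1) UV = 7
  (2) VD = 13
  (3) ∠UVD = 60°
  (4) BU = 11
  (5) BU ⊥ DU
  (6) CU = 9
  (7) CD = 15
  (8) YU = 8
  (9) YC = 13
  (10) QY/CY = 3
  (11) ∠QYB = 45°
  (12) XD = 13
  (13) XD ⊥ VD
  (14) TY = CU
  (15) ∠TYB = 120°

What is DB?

Step 1: By the law of cosines on triangle UVD: UD² = 7² + 13² − 2·7·13·cos(60°) = 127, so UD = √127.
Step 2: By the law of cosines on triangle DUB: DB² = √127² + 11² − 2·√127·11·cos(90°) = 248, so DB = 2·√62.

Therefore, the length of DB = 2·√62.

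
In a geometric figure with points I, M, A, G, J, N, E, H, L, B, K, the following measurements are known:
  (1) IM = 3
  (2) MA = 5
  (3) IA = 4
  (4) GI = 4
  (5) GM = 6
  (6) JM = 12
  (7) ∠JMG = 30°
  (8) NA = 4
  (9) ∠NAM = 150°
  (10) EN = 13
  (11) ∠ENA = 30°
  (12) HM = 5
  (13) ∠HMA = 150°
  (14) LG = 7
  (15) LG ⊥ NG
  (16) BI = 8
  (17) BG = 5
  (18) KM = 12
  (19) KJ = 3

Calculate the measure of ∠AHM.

Step 1: By the law of cosines on triangle HMA: HA² = 5² + 5² − 2·5·5·cos(150°) = 93.3, so HA ≈ 9.66.
Step 2: By the inverse law of cosines on triangle AHM: cos(∠AHM) = (9.66² + 5² − 5²) / (2·9.66·5) = 93.3/96.59 = 0.9659, so ∠AHM = 15°.

Therefore, the measure of angle ∠AHM = 15°.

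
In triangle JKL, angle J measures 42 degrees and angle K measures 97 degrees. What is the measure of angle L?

Let angle L = x. Then 42 + 97 + x = 180.
x = 180 - 139 = 41 degrees.

41 degrees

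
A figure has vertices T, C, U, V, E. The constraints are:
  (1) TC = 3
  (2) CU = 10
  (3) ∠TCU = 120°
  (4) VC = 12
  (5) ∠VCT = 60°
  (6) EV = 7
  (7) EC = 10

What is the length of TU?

Step 1: By the law of cosines on triangle TCU: TU² = 3² + 10² − 2·3·10·cos(120°) = 139, so TU = √139.

Therefore, the length of TU = √139.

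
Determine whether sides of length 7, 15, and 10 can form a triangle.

Yes.
The triangle inequality requires that the sum of any two sides exceeds the third.
Here 7 + 10 = 17 > 15, so the condition is met.

Yes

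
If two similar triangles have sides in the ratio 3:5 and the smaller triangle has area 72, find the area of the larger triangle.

The ratio of areas of similar triangles = (side ratio)^2.
Side ratio = 3:5, so area ratio = 9:25.
Area of the larger triangle / Area of the smaller triangle = 25/9
Area of the larger triangle = 72 * 25/9 = 200

200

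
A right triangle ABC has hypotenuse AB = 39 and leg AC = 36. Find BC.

By the Pythagorean theorem: BC^2 = AB^2 - AC^2
BC^2 = 39^2 - 36^2 = 1521 - 1296 = 225
BC = sqrt(225) = 15

15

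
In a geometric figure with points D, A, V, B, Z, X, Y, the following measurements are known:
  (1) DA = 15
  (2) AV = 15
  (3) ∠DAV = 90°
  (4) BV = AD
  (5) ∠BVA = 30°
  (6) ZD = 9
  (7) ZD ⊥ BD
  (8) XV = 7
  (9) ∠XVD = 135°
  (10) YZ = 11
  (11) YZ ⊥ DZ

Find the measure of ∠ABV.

From the given relations: BV = AD = 15.
Step 1: By the law of cosines on triangle BVA: BA² = 15² + 15² − 2·15·15·cos(30°) = 60.29, so BA ≈ 7.76.
Step 2: By the inverse law of cosines on triangle ABV: cos(∠ABV) = (7.76² + 15² − 15²) / (2·7.76·15) = 60.29/232.94 = 0.2588, so ∠ABV = 75°.

Therefore, the measure of angle ∠ABV = 75°.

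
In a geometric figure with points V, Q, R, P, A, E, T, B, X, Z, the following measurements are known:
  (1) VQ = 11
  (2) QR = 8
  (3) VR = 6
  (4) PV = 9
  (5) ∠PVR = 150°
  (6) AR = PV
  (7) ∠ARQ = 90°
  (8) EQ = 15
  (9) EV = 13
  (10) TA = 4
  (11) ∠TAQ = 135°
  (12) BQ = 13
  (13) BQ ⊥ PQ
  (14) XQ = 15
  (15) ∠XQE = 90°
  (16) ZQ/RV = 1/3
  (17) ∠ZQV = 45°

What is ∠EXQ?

Step 1: By the law of cosines on triangle XQE: XE² = 15² + 15² − 2·15·15·cos(90°) = 450, so XE = 15·√2.
Step 2: By the inverse law of cosines on triangle EXQ: cos(∠EXQ) = ((15·√2)² + 15² − 15²) / (2·15·√2·15) = 450/636.4 = 0.7071, so ∠EXQ = 45°.

Therefore, the measure of angle ∠EXQ = 45°.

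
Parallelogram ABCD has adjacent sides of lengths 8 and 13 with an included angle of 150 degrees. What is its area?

Area = a * b * sin(theta)
Area = 8 * 13 * sin(150 degrees)
Area = 104 * 1/2
Area = 52

52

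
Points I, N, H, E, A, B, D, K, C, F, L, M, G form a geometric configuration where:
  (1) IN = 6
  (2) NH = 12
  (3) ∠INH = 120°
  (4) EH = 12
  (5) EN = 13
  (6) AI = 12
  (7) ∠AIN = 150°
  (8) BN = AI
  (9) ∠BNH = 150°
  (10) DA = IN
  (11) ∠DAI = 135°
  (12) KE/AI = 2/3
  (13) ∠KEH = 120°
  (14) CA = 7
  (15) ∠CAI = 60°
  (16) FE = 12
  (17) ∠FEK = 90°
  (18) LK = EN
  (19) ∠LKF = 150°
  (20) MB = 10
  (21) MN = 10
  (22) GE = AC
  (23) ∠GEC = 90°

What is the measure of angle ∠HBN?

From the given relations: BN = AI = 12.
Step 1: By the law of cosines on triangle BNH: BH² = 12² + 12² − 2·12·12·cos(150°) = 537.42, so BH ≈ 23.18.
Step 2: By the inverse law of cosines on triangle HBN: cos(∠HBN) = (23.18² + 12² − 12²) / (2·23.18·12) = 537.42/556.37 = 0.9659, so ∠HBN = 15°.

Therefore, the measure of angle ∠HBN = 15°.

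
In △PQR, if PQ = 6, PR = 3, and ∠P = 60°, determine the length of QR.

Law of cosines: QR^2 = 6^2 + 3^2 - 2(6)(3)cos(60°) = 27, so QR = 3*sqrt(3).

3*sqrt(3)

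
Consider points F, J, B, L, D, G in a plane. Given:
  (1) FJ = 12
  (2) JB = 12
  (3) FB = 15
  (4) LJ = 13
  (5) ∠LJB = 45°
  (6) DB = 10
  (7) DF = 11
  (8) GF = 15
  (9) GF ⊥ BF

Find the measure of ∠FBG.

Step 1: By the law of cosines on triangle BFG: BG² = 15² + 15² − 2·15·15·cos(90°) = 450, so BG = 15·√2.
Step 2: By the inverse law of cosines on triangle FBG: cos(∠FBG) = (15² + (15·√2)² − 15²) / (2·15·15·√2) = 450/636.4 = 0.7071, so ∠FBG = 45°.

Therefore, the measure of angle ∠FBG = 45°.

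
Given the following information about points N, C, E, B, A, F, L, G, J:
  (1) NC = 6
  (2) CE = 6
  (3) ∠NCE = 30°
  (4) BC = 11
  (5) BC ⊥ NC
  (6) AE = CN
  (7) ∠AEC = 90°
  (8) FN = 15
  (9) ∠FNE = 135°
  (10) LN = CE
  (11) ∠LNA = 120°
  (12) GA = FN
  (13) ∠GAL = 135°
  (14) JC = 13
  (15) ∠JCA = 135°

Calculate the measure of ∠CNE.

Step 1: By the law of cosines on triangle NCE: NE² = 6² + 6² − 2·6·6·cos(30°) = 9.65, so NE ≈ 3.11.
Step 2: By the inverse law of cosines on triangle CNE: cos(∠CNE) = (6² + 3.11² − 6²) / (2·6·3.11) = 9.65/37.27 = 0.2588, so ∠CNE = 75°.

Therefore, the measure of angle ∠CNE = 75°.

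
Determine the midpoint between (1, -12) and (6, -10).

The midpoint is the average of the coordinates:
x: (1 + 6)/2 = 7/2
y: (-12 + -10)/2 = -11
Midpoint = (7/2, -11)

(7/2, -11)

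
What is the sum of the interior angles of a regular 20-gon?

The sum of interior angles of an n-sided polygon is (n - 2) * 180.
For n = 20: (20 - 2) * 180 = 18 * 180 = 3240 degrees.

3240 degrees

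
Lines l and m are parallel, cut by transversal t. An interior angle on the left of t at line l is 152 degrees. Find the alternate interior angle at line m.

Alternate interior angles lie on opposite sides of the transversal, between the parallel lines.
By the alternate interior angle theorem, they are equal: 152 degrees.

152 degrees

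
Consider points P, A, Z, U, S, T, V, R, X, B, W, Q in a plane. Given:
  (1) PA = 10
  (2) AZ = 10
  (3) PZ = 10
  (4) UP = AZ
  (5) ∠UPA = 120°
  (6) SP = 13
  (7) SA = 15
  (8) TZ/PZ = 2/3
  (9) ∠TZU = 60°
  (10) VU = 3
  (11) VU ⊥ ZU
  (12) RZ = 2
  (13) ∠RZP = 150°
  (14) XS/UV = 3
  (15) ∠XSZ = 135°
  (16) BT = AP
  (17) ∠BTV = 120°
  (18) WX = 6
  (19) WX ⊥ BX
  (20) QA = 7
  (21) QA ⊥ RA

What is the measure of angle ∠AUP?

From the given relations: UP = AZ = 10.
Step 1: By the law of cosines on triangle UPA: UA² = 10² + 10² − 2·10·10·cos(120°) = 300, so UA = 10·√3.
Step 2: By the inverse law of cosines on triangle AUP: cos(∠AUP) = ((10·√3)² + 10² − 10²) / (2·10·√3·10) = 300/346.41 = 0.866, so ∠AUP = 30°.

Therefore, the measure of angle ∠AUP = 30°.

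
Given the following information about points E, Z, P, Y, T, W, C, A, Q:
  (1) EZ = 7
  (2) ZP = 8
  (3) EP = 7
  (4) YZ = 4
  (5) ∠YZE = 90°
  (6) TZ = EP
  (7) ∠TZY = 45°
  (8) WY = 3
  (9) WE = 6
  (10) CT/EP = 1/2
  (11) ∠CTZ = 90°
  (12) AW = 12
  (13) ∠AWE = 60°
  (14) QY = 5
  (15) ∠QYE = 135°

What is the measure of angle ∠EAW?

Step 1: By the law of cosines on triangle AWE: AE² = 12² + 6² − 2·12·6·cos(60°) = 108, so AE = 6·√3.
Step 2: By the inverse law of cosines on triangle EAW: cos(∠EAW) = ((6·√3)² + 12² − 6²) / (2·6·√3·12) = 216/249.42 = 0.866, so ∠EAW = 30°.

Therefore, the measure of angle ∠EAW = 30°.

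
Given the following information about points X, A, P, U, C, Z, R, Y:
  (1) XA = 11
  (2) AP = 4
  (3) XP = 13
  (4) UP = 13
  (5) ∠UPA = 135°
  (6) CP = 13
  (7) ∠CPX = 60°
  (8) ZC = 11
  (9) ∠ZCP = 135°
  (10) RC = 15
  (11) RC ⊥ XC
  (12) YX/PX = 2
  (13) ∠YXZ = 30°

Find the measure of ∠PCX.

Step 1: By the law of cosines on triangle CPX: CX² = 13² + 13² − 2·13·13·cos(60°) = 169, so CX = 13.
Step 2: By the inverse law of cosines on triangle PCX: cos(∠PCX) = (13² + 13² − 13²) / (2·13·13) = 169/338 = 0.5, so ∠PCX = 60°.

Therefore, the measure of angle ∠PCX = 60°.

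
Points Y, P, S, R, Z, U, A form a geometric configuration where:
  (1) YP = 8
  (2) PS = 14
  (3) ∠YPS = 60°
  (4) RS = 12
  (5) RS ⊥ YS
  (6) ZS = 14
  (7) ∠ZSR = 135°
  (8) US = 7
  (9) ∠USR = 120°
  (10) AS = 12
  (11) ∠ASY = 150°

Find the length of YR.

Step 1: By the law of cosines on triangle SPY: SY² = 14² + 8² − 2·14·8·cos(60°) = 148, so SY = 2·√37.
Step 2: By the law of cosines on triangle YSR: YR² = (2·√37)² + 12² − 2·2·√37·12·cos(90°) = 292, so YR = 2·√73.

Therefore, the length of YR = 2·√73.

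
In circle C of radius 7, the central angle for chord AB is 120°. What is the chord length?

Chord length = 2r sin(θ/2)
= 2 × 7 × sin(120°/2)
= 2 × 7 × sin(60°)
= 7*sqrt(3)

7*sqrt(3)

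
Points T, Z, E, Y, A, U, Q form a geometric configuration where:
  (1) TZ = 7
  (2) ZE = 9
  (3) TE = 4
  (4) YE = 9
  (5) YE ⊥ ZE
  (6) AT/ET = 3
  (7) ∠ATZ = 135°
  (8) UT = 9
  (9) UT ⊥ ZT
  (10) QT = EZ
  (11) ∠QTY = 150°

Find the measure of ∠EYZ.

Step 1: By the law of cosines on triangle YEZ: YZ² = 9² + 9² − 2·9·9·cos(90°) = 162, so YZ = 9·√2.
Step 2: By the inverse law of cosines on triangle EYZ: cos(∠EYZ) = (9² + (9·√2)² − 9²) / (2·9·9·√2) = 162/229.1 = 0.7071, so ∠EYZ = 45°.

Therefore, the measure of angle ∠EYZ = 45°.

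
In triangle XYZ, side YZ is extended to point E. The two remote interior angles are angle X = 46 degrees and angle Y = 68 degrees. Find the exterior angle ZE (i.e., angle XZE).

Exterior angle = 46 + 68 = 114 degrees (exterior angle theorem).

114 degrees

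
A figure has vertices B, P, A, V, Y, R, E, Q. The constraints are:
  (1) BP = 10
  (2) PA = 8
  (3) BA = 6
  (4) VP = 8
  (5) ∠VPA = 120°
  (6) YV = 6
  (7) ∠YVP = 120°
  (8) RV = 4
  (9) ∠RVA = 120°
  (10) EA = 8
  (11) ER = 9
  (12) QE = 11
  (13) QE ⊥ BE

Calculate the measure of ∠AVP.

Step 1: By the law of cosines on triangle VPA: VA² = 8² + 8² − 2·8·8·cos(120°) = 192, so VA = 8·√3.
Step 2: By the inverse law of cosines on triangle AVP: cos(∠AVP) = ((8·√3)² + 8² − 8²) / (2·8·√3·8) = 192/221.7 = 0.866, so ∠AVP = 30°.

Therefore, the measure of angle ∠AVP = 30°.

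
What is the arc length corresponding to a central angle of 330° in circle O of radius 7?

Arc length = 2πr × θ/360
= 2π × 7 × 11/12
= 77*pi/6

77*pi/6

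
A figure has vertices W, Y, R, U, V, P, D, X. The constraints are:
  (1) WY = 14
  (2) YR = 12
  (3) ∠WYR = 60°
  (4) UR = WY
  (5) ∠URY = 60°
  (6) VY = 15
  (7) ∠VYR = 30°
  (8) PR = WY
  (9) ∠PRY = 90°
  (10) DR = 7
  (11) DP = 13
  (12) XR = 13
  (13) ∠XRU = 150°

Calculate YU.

From the given relations: UR = WY = 14.
Step 1: By the law of cosines on triangle YRU: YU² = 12² + 14² − 2·12·14·cos(60°) = 172, so YU = 2·√43.

Therefore, the length of YU = 2·√43.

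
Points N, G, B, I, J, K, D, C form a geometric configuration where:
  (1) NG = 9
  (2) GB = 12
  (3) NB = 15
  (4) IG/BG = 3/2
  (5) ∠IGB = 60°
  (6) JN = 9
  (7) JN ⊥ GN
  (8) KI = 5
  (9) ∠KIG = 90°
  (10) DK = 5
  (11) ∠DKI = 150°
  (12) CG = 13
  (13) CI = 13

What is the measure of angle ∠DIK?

Step 1: By the law of cosines on triangle IKD: ID² = 5² + 5² − 2·5·5·cos(150°) = 93.3, so ID ≈ 9.66.
Step 2: By the inverse law of cosines on triangle DIK: cos(∠DIK) = (9.66² + 5² − 5²) / (2·9.66·5) = 93.3/96.59 = 0.9659, so ∠DIK = 15°.

Therefore, the measure of angle ∠DIK = 15°.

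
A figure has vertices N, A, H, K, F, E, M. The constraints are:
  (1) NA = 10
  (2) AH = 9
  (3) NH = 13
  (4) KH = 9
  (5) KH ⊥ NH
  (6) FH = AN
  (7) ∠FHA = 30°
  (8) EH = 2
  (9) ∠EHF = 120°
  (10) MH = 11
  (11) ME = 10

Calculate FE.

From the given relations: FH = AN = 10.
Step 1: By the law of cosines on triangle FHE: FE² = 10² + 2² − 2·10·2·cos(120°) = 124, so FE = 2·√31.

Therefore, the length of FE = 2·√31.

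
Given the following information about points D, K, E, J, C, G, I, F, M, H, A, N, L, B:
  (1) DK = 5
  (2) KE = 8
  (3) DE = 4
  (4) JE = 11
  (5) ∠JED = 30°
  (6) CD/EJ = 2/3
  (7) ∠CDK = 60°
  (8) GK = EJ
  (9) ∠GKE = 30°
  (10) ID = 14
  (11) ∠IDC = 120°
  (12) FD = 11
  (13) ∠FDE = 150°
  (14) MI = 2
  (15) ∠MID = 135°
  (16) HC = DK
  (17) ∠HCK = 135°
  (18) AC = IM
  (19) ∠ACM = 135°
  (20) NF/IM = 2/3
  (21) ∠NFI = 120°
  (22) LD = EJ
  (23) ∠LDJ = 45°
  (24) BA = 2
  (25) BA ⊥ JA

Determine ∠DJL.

From the given relations: LD = EJ = 11.
Step 1: By the law of cosines on triangle JED: JD² = 11² + 4² − 2·11·4·cos(30°) = 60.79, so JD ≈ 7.8.
Step 2: By the law of cosines on triangle JDL: JL² = 7.8² + 11² − 2·7.8·11·cos(45°) = 60.5, so JL ≈ 7.78.
Step 3: By the inverse law of cosines on triangle DJL: cos(∠DJL) = (7.8² + 7.78² − 11²) / (2·7.8·7.78) = 0.29/121.29 = 0.0024, so ∠DJL = 89.86°.

Therefore, the measure of angle ∠DJL = 89.86°.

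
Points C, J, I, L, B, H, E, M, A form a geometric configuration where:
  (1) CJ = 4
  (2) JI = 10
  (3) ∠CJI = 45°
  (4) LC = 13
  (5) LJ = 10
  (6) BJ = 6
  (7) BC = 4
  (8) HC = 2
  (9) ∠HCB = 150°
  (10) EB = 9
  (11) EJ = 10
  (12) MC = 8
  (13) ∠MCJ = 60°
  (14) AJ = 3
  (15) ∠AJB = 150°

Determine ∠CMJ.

Step 1: By the law of cosines on triangle MCJ: MJ² = 8² + 4² − 2·8·4·cos(60°) = 48, so MJ = 4·√3.
Step 2: By the inverse law of cosines on triangle CMJ: cos(∠CMJ) = (8² + (4·√3)² − 4²) / (2·8·4·√3) = 96/110.85 = 0.866, so ∠CMJ = 30°.

Therefore, the measure of angle ∠CMJ = 30°.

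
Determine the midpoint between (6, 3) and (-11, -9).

The midpoint is the average of the coordinates:
x: (6 + -11)/2 = -5/2
y: (3 + -9)/2 = -3
Midpoint = (-5/2, -3)

(-5/2, -3)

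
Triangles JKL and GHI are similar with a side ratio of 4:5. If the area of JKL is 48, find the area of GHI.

Area ratio = (4/5)^2 = 16/25. Area of GHI = 48 * 25/16 = 75.

75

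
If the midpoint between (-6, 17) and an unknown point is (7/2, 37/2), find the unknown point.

Using the midpoint formula: M = ((x1 + x2)/2, (y1 + y2)/2)
We know M = (7/2, 37/2) and S = (-6, 17)
For x: 7/2 = (-6 + x2)/2, so x2 = 2*7/2 - -6 = 13
For y: 37/2 = (17 + y2)/2, so y2 = 2*37/2 - 17 = 20
Q = (13, 20)

(13, 20)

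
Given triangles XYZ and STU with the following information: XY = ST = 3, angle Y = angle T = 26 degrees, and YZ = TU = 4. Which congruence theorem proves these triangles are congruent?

The given information provides:
XY = ST = 3, angle Y = angle T = 26 degrees, and YZ = TU = 4
This matches the SAS congruence theorem.
Two pairs of corresponding sides and the included angle are equal (Side-Angle-Side).

SAS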